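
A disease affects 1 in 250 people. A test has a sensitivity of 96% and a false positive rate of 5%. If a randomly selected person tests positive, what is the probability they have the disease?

Let D = the rare event, + = positive/flagged.
P(D) = 1/250
P(+|D) = 96/100 = 24/25
P(+|D') = 5/100 = 1/20
P(+) = P(+|D)P(D) + P(+|D')P(D')
     = \frac{24}{25} × \frac{1}{250} + \frac{1}{20} × \frac{249}{250}
     = \frac{1341}{25000}
P(D|+) = P(+|D)P(D)/P(+) = \frac{32}{447}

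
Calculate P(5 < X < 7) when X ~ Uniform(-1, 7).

P(5 < X < 7) = ∫_{5}^{7} f(x) dx
where f(x) = \frac{1}{8}
= \frac{1}{4}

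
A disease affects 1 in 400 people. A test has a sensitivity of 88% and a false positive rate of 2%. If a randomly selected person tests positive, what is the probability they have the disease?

Let D = the rare event, + = positive/flagged.
P(D) = 1/400
P(+|D) = 88/100 = 22/25
P(+|D') = 2/100 = 1/50
P(+) = P(+|D)P(D) + P(+|D')P(D')
     = \frac{22}{25} × \frac{1}{400} + \frac{1}{50} × \frac{399}{400}
     = \frac{443}{20000}
P(D|+) = P(+|D)P(D)/P(+) = \frac{44}{443}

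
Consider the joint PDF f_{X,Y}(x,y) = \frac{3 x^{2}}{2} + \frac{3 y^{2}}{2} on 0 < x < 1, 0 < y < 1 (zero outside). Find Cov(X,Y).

E[XY] = ∫∫ xy × f(x,y) dx dy = \frac{3}{8}
E[X] = \frac{5}{8}
E[Y] = \frac{5}{8}
Cov(X,Y) = E[XY] - E[X]E[Y] = - \frac{1}{64}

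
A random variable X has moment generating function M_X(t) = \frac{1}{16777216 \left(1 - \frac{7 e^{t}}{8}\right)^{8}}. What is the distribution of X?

The MGF M(t) = \frac{1}{16777216 \left(1 - \frac{7 e^{t}}{8}\right)^{8}} is the standard form for the NegativeBinomial distribution.
Comparing with the known MGF formula identifies: NegBin(r=8, p=1/8), X = failures before r-th success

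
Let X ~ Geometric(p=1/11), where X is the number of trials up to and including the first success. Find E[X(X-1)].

E[X(X-1)] = E[X² - X] = E[X²] - E[X]
E[X] = 11
E[X²] = Var(X) + (E[X])² = 110 + (11)² = 231
E[X(X-1)] = 231 - 11 = 220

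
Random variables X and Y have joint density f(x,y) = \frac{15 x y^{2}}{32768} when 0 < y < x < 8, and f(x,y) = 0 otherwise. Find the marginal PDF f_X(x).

f_X(x) = ∫_0^x \frac{15 x y^{2}}{32768} dy = \frac{5 x^{4}}{32768}
for 0 < x < 8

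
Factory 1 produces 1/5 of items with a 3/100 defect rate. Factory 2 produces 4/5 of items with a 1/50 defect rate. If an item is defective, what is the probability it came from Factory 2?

Using Bayes' theorem:
P(F1) = 1/5, P(D|F1) = 3/100
P(F2) = 4/5, P(D|F2) = 1/50
P(D) = P(D|F1)P(F1) + P(D|F2)P(F2)
     = \frac{11}{500}
P(F2|D) = P(D|F2)P(F2) / P(D)
= \frac{8}{11}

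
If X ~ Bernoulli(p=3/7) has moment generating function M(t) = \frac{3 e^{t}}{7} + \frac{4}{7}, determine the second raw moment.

To find E[X^2], compute M^(2)(0):
M^(1)(t) = \frac{3 e^{t}}{7}
M^(2)(t) = \frac{3 e^{t}}{7}
M^(2)(0) = \frac{3}{7}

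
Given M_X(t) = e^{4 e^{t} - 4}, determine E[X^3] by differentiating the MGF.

To find E[X^3], compute M^(3)(0):
M^(1)(t) = 4 e^{t} e^{4 e^{t} - 4}
M^(2)(t) = 16 e^{2 t} e^{4 e^{t} - 4} + 4 e^{t} e^{4 e^{t} - 4}
M^(3)(t) = 64 e^{3 t} e^{4 e^{t} - 4} + 48 e^{2 t} e^{4 e^{t} - 4} + 4 e^{t} e^{4 e^{t} - 4}
M^(3)(0) = 116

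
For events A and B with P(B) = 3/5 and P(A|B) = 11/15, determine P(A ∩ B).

By definition, P(A|B) = P(A ∩ B) / P(B)
So P(A ∩ B) = P(A|B) × P(B)
= 11/15 × 3/5
= 11/25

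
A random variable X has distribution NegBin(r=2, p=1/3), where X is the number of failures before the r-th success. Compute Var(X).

For X ~ NegBin(r=2, p=1/3), where X is the number of failures before the r-th success:
Var(X) = 12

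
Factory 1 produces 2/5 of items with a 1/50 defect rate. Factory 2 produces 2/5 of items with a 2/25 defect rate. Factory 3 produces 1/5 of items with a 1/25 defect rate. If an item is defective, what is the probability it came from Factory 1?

Using Bayes' theorem:
P(F1) = 2/5, P(D|F1) = 1/50
P(F2) = 2/5, P(D|F2) = 2/25
P(F3) = 1/5, P(D|F3) = 1/25
P(D) = P(D|F1)P(F1) + P(D|F2)P(F2) + P(D|F3)P(F3)
     = \frac{6}{125}
P(F1|D) = P(D|F1)P(F1) / P(D)
= \frac{1}{6}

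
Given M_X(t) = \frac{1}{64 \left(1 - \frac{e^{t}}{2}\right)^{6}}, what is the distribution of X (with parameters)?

The MGF M(t) = \frac{1}{64 \left(1 - \frac{e^{t}}{2}\right)^{6}} is the standard form for the NegativeBinomial distribution.
Comparing with the known MGF formula identifies: NegBin(r=6, p=1/2), X = failures before r-th success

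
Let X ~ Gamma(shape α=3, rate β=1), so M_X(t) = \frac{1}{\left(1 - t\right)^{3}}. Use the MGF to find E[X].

To find E[X], compute M^(1)(0):
M^(1)(t) = \frac{3}{\left(1 - t\right)^{4}}
M^(1)(0) = 3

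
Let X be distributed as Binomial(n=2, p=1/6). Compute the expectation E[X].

For X ~ Binomial(n=2, p=1/6), the expected value is:
E[X] = \frac{1}{3}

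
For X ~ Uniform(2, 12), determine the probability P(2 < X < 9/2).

P(2 < X < 9/2) = ∫_{2}^{9/2} f(x) dx
where f(x) = \frac{1}{10}
= \frac{1}{4}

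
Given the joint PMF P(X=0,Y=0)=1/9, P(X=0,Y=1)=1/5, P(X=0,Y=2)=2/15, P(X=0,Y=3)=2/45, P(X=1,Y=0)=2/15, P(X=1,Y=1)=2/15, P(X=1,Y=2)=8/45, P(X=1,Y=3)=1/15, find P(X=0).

P(X=0) = P(X=0,Y=0) + P(X=0,Y=1) + P(X=0,Y=2) + P(X=0,Y=3)
= 1/9 + 1/5 + 2/15 + 2/45
= 22/45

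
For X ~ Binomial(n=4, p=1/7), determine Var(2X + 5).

For X ~ Binomial(n=4, p=1/7):
Var(X) = \frac{24}{49}
Var(2X + 5) = (2)² × Var(X) = 4 × \frac{24}{49} = \frac{96}{49}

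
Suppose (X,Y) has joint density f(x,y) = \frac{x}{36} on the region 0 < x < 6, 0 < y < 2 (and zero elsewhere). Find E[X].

f_X(x) = ∫_0^2 \frac{x}{36} dy = \frac{x}{18}
E[X] = ∫_0^6 x × (\frac{x}{18}) dx = 4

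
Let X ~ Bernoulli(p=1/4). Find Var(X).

For X ~ Bernoulli(p=1/4):
Var(X) = \frac{3}{16}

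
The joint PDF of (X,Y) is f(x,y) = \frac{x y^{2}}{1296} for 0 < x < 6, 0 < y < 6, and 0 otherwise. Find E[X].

f_X(x) = ∫_0^6 \frac{x y^{2}}{1296} dy = \frac{x}{18}
E[X] = ∫_0^6 x × (\frac{x}{18}) dx = 4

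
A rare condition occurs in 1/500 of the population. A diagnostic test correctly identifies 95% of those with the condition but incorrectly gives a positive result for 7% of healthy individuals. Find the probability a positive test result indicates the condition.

Let D = the rare event, + = positive/flagged.
P(D) = 1/500
P(+|D) = 95/100 = 19/20
P(+|D') = 7/100
P(+) = P(+|D)P(D) + P(+|D')P(D')
     = \frac{19}{20} × \frac{1}{500} + \frac{7}{100} × \frac{499}{500}
     = \frac{897}{12500}
P(D|+) = P(+|D)P(D)/P(+) = \frac{95}{3588}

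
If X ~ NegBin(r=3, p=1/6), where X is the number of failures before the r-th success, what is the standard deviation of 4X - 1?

For X ~ NegBin(r=3, p=1/6), where X is the number of failures before the r-th success:
Var(X) = 90
SD(X) = √(Var(X)) = √(90) = 3 \sqrt{10}
SD(4X - 1) = |4| × SD(X) = 4 × 3 \sqrt{10} = 12 \sqrt{10}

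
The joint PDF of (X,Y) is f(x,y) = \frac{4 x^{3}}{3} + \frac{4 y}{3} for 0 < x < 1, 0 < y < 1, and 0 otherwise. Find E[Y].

E[Y] = ∫_0^1 ∫_0^1 y × f(x,y) dx dy
= \frac{11}{18}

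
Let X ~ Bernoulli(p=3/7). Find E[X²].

Using the identity E[X²] = Var(X) + (E[X])²:
E[X] = \frac{3}{7}
Var(X) = \frac{12}{49}
E[X²] = \frac{12}{49} + (\frac{3}{7})²
= \frac{3}{7}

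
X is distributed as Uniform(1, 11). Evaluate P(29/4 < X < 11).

P(29/4 < X < 11) = ∫_{29/4}^{11} f(x) dx
where f(x) = \frac{1}{10}
= \frac{3}{8}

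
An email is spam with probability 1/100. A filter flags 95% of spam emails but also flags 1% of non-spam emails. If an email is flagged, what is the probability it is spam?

Let D = the rare event, + = positive/flagged.
P(D) = 1/100
P(+|D) = 95/100 = 19/20
P(+|D') = 1/100
P(+) = P(+|D)P(D) + P(+|D')P(D')
     = \frac{19}{20} × \frac{1}{100} + \frac{1}{100} × \frac{99}{100}
     = \frac{97}{5000}
P(D|+) = P(+|D)P(D)/P(+) = \frac{95}{194}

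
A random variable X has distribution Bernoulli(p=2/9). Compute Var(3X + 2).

For X ~ Bernoulli(p=2/9):
Var(X) = \frac{14}{81}
Var(3X + 2) = (3)² × Var(X) = 9 × \frac{14}{81} = \frac{14}{9}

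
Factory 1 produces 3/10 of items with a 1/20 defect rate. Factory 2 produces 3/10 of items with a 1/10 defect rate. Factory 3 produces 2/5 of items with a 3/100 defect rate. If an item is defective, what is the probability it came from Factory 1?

Using Bayes' theorem:
P(F1) = 3/10, P(D|F1) = 1/20
P(F2) = 3/10, P(D|F2) = 1/10
P(F3) = 2/5, P(D|F3) = 3/100
P(D) = P(D|F1)P(F1) + P(D|F2)P(F2) + P(D|F3)P(F3)
     = \frac{57}{1000}
P(F1|D) = P(D|F1)P(F1) / P(D)
= \frac{5}{19}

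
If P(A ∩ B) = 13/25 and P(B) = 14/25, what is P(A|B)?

P(A|B) = P(A ∩ B) / P(B)
= (13/25) / (14/25)
= 13/14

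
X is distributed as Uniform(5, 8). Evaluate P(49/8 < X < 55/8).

P(49/8 < X < 55/8) = ∫_{49/8}^{55/8} f(x) dx
where f(x) = \frac{1}{3}
= \frac{1}{4}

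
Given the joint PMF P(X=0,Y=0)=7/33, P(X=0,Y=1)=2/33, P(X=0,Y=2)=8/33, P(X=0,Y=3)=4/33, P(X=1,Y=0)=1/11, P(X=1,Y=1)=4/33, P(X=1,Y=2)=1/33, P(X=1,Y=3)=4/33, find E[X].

First find marginal of X:
P(X=0) = 7/11
P(X=1) = 4/11
E[X] = 0 × 7/11 + 1 × 4/11 = 4/11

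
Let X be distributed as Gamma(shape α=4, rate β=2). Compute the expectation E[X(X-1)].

E[X(X-1)] = E[X² - X] = E[X²] - E[X]
E[X] = 2
E[X²] = Var(X) + (E[X])² = 1 + (2)² = 5
E[X(X-1)] = 5 - 2 = 3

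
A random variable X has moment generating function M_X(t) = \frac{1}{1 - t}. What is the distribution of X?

The MGF M(t) = \frac{1}{1 - t} is the standard form for the Exponential distribution.
Comparing with the known MGF formula identifies: Exponential(rate λ=1)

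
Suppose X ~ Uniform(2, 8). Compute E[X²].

Using the identity E[X²] = Var(X) + (E[X])²:
E[X] = 5
Var(X) = 3
E[X²] = 3 + (5)²
= 28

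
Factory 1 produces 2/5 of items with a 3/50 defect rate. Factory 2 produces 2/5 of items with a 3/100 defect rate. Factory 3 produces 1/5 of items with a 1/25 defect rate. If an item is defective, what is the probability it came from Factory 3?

Using Bayes' theorem:
P(F1) = 2/5, P(D|F1) = 3/50
P(F2) = 2/5, P(D|F2) = 3/100
P(F3) = 1/5, P(D|F3) = 1/25
P(D) = P(D|F1)P(F1) + P(D|F2)P(F2) + P(D|F3)P(F3)
     = \frac{11}{250}
P(F3|D) = P(D|F3)P(F3) / P(D)
= \frac{2}{11}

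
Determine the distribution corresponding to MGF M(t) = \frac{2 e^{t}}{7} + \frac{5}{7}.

The MGF M(t) = \frac{2 e^{t}}{7} + \frac{5}{7} is the standard form for the Bernoulli distribution.
Comparing with the known MGF formula identifies: Bernoulli(p=2/7)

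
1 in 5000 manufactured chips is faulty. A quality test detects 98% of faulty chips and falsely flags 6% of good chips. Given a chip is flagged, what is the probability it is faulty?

Let D = the rare event, + = positive/flagged.
P(D) = 1/5000
P(+|D) = 98/100 = 49/50
P(+|D') = 6/100 = 3/50
P(+) = P(+|D)P(D) + P(+|D')P(D')
     = \frac{49}{50} × \frac{1}{5000} + \frac{3}{50} × \frac{4999}{5000}
     = \frac{7523}{125000}
P(D|+) = P(+|D)P(D)/P(+) = \frac{49}{15046}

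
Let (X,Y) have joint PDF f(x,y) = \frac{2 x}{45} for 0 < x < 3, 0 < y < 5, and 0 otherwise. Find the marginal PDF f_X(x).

f_X(x) = ∫_0^5 f(x,y) dy
= ∫_0^5 \frac{2 x}{45} dy
= \frac{2 x}{9} for 0 < x < 3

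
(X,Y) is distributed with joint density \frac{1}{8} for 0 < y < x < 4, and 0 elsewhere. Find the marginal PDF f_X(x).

f_X(x) = ∫_0^x \frac{1}{8} dy = \frac{x}{8}
for 0 < x < 4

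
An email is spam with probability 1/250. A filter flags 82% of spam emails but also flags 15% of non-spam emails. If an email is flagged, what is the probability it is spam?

Let D = the rare event, + = positive/flagged.
P(D) = 1/250
P(+|D) = 82/100 = 41/50
P(+|D') = 15/100 = 3/20
P(+) = P(+|D)P(D) + P(+|D')P(D')
     = \frac{41}{50} × \frac{1}{250} + \frac{3}{20} × \frac{249}{250}
     = \frac{3817}{25000}
P(D|+) = P(+|D)P(D)/P(+) = \frac{82}{3817}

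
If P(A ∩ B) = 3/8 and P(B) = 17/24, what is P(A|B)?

P(A|B) = P(A ∩ B) / P(B)
= (3/8) / (17/24)
= 9/17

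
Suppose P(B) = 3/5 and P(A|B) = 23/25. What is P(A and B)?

By definition, P(A|B) = P(A ∩ B) / P(B)
So P(A ∩ B) = P(A|B) × P(B)
= 23/25 × 3/5
= 69/125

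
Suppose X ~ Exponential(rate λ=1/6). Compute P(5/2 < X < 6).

P(5/2 < X < 6) = ∫_{5/2}^{6} f(x) dx
where f(x) = \frac{e^{- \frac{x}{6}}}{6}
= - \frac{1}{e} + e^{- \frac{5}{12}}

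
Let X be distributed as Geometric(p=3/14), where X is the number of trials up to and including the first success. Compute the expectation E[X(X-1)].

E[X(X-1)] = E[X² - X] = E[X²] - E[X]
E[X] = \frac{14}{3}
E[X²] = Var(X) + (E[X])² = \frac{154}{9} + (\frac{14}{3})² = \frac{350}{9}
E[X(X-1)] = \frac{350}{9} - \frac{14}{3} = \frac{308}{9}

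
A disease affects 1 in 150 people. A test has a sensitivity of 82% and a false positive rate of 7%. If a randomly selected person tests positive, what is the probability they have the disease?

Let D = the rare event, + = positive/flagged.
P(D) = 1/150
P(+|D) = 82/100 = 41/50
P(+|D') = 7/100
P(+) = P(+|D)P(D) + P(+|D')P(D')
     = \frac{41}{50} × \frac{1}{150} + \frac{7}{100} × \frac{149}{150}
     = \frac{3}{40}
P(D|+) = P(+|D)P(D)/P(+) = \frac{82}{1125}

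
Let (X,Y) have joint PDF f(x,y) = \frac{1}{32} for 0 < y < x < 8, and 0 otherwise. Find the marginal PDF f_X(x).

f_X(x) = ∫_0^x \frac{1}{32} dy = \frac{x}{32}
for 0 < x < 8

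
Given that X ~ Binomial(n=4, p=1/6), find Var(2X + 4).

For X ~ Binomial(n=4, p=1/6):
Var(X) = \frac{5}{9}
Var(2X + 4) = (2)² × Var(X) = 4 × \frac{5}{9} = \frac{20}{9}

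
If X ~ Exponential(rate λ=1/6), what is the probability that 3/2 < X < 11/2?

P(3/2 < X < 11/2) = ∫_{3/2}^{11/2} f(x) dx
where f(x) = \frac{e^{- \frac{x}{6}}}{6}
= - \frac{1}{e^{\frac{11}{12}}} + e^{- \frac{1}{4}}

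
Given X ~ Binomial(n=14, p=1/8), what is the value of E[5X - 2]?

For X ~ Binomial(n=14, p=1/8):
E[X] = \frac{7}{4}
E[5X - 2] = 5 × E[X] - 2 = \frac{27}{4}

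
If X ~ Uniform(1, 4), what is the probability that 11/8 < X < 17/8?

P(11/8 < X < 17/8) = ∫_{11/8}^{17/8} f(x) dx
where f(x) = \frac{1}{3}
= \frac{1}{4}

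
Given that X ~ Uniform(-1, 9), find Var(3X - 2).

For X ~ Uniform(-1, 9):
Var(X) = \frac{25}{3}
Var(3X - 2) = (3)² × Var(X) = 9 × \frac{25}{3} = 75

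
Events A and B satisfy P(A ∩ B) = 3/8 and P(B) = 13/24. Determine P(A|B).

P(A|B) = P(A ∩ B) / P(B)
= (3/8) / (13/24)
= 9/13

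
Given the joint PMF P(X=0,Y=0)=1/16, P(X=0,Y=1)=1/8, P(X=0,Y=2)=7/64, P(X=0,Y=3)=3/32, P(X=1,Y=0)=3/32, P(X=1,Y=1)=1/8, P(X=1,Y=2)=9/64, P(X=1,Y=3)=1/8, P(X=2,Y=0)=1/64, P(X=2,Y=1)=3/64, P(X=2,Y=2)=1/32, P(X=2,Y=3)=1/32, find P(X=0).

P(X=0) = P(X=0,Y=0) + P(X=0,Y=1) + P(X=0,Y=2) + P(X=0,Y=3)
= 1/16 + 1/8 + 7/64 + 3/32
= 25/64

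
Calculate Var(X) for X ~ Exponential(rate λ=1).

For X ~ Exponential(rate λ=1):
Var(X) = 1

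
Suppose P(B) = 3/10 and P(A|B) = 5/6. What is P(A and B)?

By definition, P(A|B) = P(A ∩ B) / P(B)
So P(A ∩ B) = P(A|B) × P(B)
= 5/6 × 3/10
= 1/4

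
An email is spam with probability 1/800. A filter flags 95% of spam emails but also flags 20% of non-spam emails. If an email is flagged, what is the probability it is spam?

Let D = the rare event, + = positive/flagged.
P(D) = 1/800
P(+|D) = 95/100 = 19/20
P(+|D') = 20/100 = 1/5
P(+) = P(+|D)P(D) + P(+|D')P(D')
     = \frac{19}{20} × \frac{1}{800} + \frac{1}{5} × \frac{799}{800}
     = \frac{643}{3200}
P(D|+) = P(+|D)P(D)/P(+) = \frac{19}{3215}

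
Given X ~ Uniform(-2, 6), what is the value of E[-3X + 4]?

For X ~ Uniform(-2, 6):
E[X] = 2
E[-3X + 4] = -3 × E[X] + 4 = -2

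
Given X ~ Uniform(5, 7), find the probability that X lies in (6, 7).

P(6 < X < 7) = ∫_{6}^{7} f(x) dx
where f(x) = \frac{1}{2}
= \frac{1}{2}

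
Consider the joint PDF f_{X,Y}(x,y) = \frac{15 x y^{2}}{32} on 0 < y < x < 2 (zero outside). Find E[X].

f_X(x) = ∫_0^x \frac{15 x y^{2}}{32} dy = \frac{5 x^{4}}{32}
E[X] = ∫_0^2 x × (\frac{5 x^{4}}{32}) dx = \frac{5}{3}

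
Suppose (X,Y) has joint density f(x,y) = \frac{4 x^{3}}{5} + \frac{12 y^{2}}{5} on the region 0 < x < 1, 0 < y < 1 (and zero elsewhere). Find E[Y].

E[Y] = ∫_0^1 ∫_0^1 y × f(x,y) dx dy
= \frac{7}{10}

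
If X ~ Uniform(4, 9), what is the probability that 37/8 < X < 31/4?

P(37/8 < X < 31/4) = ∫_{37/8}^{31/4} f(x) dx
where f(x) = \frac{1}{5}
= \frac{5}{8}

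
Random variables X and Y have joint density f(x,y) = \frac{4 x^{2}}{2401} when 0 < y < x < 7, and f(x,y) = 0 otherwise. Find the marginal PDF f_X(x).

f_X(x) = ∫_0^x \frac{4 x^{2}}{2401} dy = \frac{4 x^{3}}{2401}
for 0 < x < 7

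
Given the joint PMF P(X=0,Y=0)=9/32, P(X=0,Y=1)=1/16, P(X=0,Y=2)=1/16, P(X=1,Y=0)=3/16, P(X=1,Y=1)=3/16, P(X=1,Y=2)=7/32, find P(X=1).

P(X=1) = P(X=1,Y=0) + P(X=1,Y=1) + P(X=1,Y=2)
= 3/16 + 3/16 + 7/32
= 19/32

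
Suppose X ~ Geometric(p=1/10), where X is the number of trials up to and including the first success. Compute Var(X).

For X ~ Geometric(p=1/10), where X is the number of trials up to and including the first success:
Var(X) = 90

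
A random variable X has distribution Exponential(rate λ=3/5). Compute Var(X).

For X ~ Exponential(rate λ=3/5):
Var(X) = \frac{25}{9}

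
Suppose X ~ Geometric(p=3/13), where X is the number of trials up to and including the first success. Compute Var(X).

For X ~ Geometric(p=3/13), where X is the number of trials up to and including the first success:
Var(X) = \frac{130}{9}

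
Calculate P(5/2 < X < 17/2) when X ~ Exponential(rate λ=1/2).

P(5/2 < X < 17/2) = ∫_{5/2}^{17/2} f(x) dx
where f(x) = \frac{e^{- \frac{x}{2}}}{2}
= - \frac{1 - e^{3}}{e^{\frac{17}{4}}}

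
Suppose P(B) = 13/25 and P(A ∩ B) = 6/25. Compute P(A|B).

P(A|B) = P(A ∩ B) / P(B)
= (6/25) / (13/25)
= 6/13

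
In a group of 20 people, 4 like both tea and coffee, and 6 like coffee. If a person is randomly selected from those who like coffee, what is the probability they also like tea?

P(A ∩ B) = 4/20 = 1/5
P(B) = 6/20 = 3/10
P(A|B) = P(A ∩ B) / P(B) = (1/5) / (3/10) = 2/3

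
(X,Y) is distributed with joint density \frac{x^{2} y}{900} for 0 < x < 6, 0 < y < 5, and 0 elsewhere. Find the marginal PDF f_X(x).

f_X(x) = ∫_0^5 f(x,y) dy
= ∫_0^5 \frac{x^{2} y}{900} dy
= \frac{x^{2}}{72} for 0 < x < 6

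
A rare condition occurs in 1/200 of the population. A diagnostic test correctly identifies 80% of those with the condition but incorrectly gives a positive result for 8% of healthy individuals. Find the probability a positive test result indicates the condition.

Let D = the rare event, + = positive/flagged.
P(D) = 1/200
P(+|D) = 80/100 = 4/5
P(+|D') = 8/100 = 2/25
P(+) = P(+|D)P(D) + P(+|D')P(D')
     = \frac{4}{5} × \frac{1}{200} + \frac{2}{25} × \frac{199}{200}
     = \frac{209}{2500}
P(D|+) = P(+|D)P(D)/P(+) = \frac{10}{209}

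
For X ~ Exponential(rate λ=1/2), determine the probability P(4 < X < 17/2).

P(4 < X < 17/2) = ∫_{4}^{17/2} f(x) dx
where f(x) = \frac{e^{- \frac{x}{2}}}{2}
= - \frac{1}{e^{\frac{17}{4}}} + e^{-2}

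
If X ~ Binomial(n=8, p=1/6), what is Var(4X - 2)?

For X ~ Binomial(n=8, p=1/6):
Var(X) = \frac{10}{9}
Var(4X - 2) = (4)² × Var(X) = 16 × \frac{10}{9} = \frac{160}{9}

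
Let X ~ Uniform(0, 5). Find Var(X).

For X ~ Uniform(0, 5):
Var(X) = \frac{25}{12}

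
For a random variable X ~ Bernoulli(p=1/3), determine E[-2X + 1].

For X ~ Bernoulli(p=1/3):
E[X] = \frac{1}{3}
E[-2X + 1] = -2 × E[X] + 1 = \frac{1}{3}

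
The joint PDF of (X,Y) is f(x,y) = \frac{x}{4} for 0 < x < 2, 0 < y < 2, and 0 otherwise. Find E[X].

f_X(x) = ∫_0^2 \frac{x}{4} dy = \frac{x}{2}
E[X] = ∫_0^2 x × (\frac{x}{2}) dx = \frac{4}{3}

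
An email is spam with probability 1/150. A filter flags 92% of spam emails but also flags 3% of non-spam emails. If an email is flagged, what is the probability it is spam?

Let D = the rare event, + = positive/flagged.
P(D) = 1/150
P(+|D) = 92/100 = 23/25
P(+|D') = 3/100
P(+) = P(+|D)P(D) + P(+|D')P(D')
     = \frac{23}{25} × \frac{1}{150} + \frac{3}{100} × \frac{149}{150}
     = \frac{539}{15000}
P(D|+) = P(+|D)P(D)/P(+) = \frac{92}{539}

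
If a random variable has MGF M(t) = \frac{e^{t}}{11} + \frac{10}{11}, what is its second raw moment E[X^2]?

To find E[X^2], compute M^(2)(0):
M^(1)(t) = \frac{e^{t}}{11}
M^(2)(t) = \frac{e^{t}}{11}
M^(2)(0) = \frac{1}{11}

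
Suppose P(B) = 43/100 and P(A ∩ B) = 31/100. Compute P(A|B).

P(A|B) = P(A ∩ B) / P(B)
= (31/100) / (43/100)
= 31/43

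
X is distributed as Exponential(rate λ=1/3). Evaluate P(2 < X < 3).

P(2 < X < 3) = ∫_{2}^{3} f(x) dx
where f(x) = \frac{e^{- \frac{x}{3}}}{3}
= - \frac{1}{e} + e^{- \frac{2}{3}}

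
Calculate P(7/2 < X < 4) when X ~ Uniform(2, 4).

P(7/2 < X < 4) = ∫_{7/2}^{4} f(x) dx
where f(x) = \frac{1}{2}
= \frac{1}{4}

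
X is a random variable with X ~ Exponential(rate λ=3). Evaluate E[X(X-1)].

E[X(X-1)] = E[X² - X] = E[X²] - E[X]
E[X] = \frac{1}{3}
E[X²] = Var(X) + (E[X])² = \frac{1}{9} + (\frac{1}{3})² = \frac{2}{9}
E[X(X-1)] = \frac{2}{9} - \frac{1}{3} = - \frac{1}{9}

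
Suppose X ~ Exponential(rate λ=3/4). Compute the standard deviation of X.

For X ~ Exponential(rate λ=3/4):
Var(X) = \frac{16}{9}
SD(X) = √(Var(X)) = √(\frac{16}{9}) = \frac{4}{3}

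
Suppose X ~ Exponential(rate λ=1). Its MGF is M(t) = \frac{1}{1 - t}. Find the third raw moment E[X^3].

To find E[X^3], compute M^(3)(0):
M^(1)(t) = \frac{1}{\left(1 - t\right)^{2}}
M^(2)(t) = \frac{2}{\left(1 - t\right)^{3}}
M^(3)(t) = \frac{6}{\left(1 - t\right)^{4}}
M^(3)(0) = 6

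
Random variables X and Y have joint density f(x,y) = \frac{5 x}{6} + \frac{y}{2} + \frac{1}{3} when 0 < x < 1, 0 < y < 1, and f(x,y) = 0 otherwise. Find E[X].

E[X] = ∫_0^1 ∫_0^1 x × f(x,y) dy dx
= ∫_0^1 ∫_0^1 x × (\frac{5 x}{6} + \frac{y}{2} + \frac{1}{3}) dy dx
= \frac{41}{72}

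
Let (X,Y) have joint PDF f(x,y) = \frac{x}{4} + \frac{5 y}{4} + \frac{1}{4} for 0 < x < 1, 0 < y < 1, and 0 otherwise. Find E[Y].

E[Y] = ∫_0^1 ∫_0^1 y × f(x,y) dx dy
= \frac{29}{48}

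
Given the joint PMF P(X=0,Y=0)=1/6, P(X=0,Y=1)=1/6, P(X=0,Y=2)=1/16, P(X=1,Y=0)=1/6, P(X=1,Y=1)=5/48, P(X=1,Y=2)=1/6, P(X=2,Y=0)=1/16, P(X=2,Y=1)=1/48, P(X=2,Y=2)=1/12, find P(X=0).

P(X=0) = P(X=0,Y=0) + P(X=0,Y=1) + P(X=0,Y=2)
= 1/6 + 1/6 + 1/16
= 19/48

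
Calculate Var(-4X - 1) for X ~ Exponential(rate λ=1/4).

For X ~ Exponential(rate λ=1/4):
Var(X) = 16
Var(-4X - 1) = (-4)² × Var(X) = 16 × 16 = 256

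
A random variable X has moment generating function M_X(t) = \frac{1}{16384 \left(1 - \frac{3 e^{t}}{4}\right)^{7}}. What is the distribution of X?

The MGF M(t) = \frac{1}{16384 \left(1 - \frac{3 e^{t}}{4}\right)^{7}} is the standard form for the NegativeBinomial distribution.
Comparing with the known MGF formula identifies: NegBin(r=7, p=1/4), X = failures before r-th success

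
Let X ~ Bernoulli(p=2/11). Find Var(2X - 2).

For X ~ Bernoulli(p=2/11):
Var(X) = \frac{18}{121}
Var(2X - 2) = (2)² × Var(X) = 4 × \frac{18}{121} = \frac{72}{121}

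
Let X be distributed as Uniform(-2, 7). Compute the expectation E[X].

For X ~ Uniform(-2, 7), the expected value is:
E[X] = \frac{5}{2}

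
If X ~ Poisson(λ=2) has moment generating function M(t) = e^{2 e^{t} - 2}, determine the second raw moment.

To find E[X^2], compute M^(2)(0):
M^(1)(t) = 2 e^{t} e^{2 e^{t} - 2}
M^(2)(t) = 4 e^{2 t} e^{2 e^{t} - 2} + 2 e^{t} e^{2 e^{t} - 2}
M^(2)(0) = 6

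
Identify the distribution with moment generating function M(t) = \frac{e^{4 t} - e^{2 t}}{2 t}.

The MGF M(t) = \frac{e^{4 t} - e^{2 t}}{2 t} is the standard form for the Uniform distribution.
Comparing with the known MGF formula identifies: Uniform(2, 4)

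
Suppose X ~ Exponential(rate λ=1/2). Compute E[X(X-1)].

E[X(X-1)] = E[X² - X] = E[X²] - E[X]
E[X] = 2
E[X²] = Var(X) + (E[X])² = 4 + (2)² = 8
E[X(X-1)] = 8 - 2 = 6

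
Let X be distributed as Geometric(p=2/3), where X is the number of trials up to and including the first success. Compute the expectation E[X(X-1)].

E[X(X-1)] = E[X² - X] = E[X²] - E[X]
E[X] = \frac{3}{2}
E[X²] = Var(X) + (E[X])² = \frac{3}{4} + (\frac{3}{2})² = 3
E[X(X-1)] = 3 - \frac{3}{2} = \frac{3}{2}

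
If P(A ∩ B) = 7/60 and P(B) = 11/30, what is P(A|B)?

P(A|B) = P(A ∩ B) / P(B)
= (7/60) / (11/30)
= 7/22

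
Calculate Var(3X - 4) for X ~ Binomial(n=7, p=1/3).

For X ~ Binomial(n=7, p=1/3):
Var(X) = \frac{14}{9}
Var(3X - 4) = (3)² × Var(X) = 9 × \frac{14}{9} = 14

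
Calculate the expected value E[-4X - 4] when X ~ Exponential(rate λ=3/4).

For X ~ Exponential(rate λ=3/4):
E[X] = \frac{4}{3}
E[-4X - 4] = -4 × E[X] - 4 = - \frac{28}{3}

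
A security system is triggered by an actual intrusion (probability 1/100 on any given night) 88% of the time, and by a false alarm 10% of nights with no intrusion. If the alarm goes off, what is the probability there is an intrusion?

Let D = the rare event, + = positive/flagged.
P(D) = 1/100
P(+|D) = 88/100 = 22/25
P(+|D') = 10/100 = 1/10
P(+) = P(+|D)P(D) + P(+|D')P(D')
     = \frac{22}{25} × \frac{1}{100} + \frac{1}{10} × \frac{99}{100}
     = \frac{539}{5000}
P(D|+) = P(+|D)P(D)/P(+) = \frac{4}{49}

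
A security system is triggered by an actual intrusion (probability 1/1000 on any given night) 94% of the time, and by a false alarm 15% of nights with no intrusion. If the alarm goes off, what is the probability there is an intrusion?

Let D = the rare event, + = positive/flagged.
P(D) = 1/1000
P(+|D) = 94/100 = 47/50
P(+|D') = 15/100 = 3/20
P(+) = P(+|D)P(D) + P(+|D')P(D')
     = \frac{47}{50} × \frac{1}{1000} + \frac{3}{20} × \frac{999}{1000}
     = \frac{15079}{100000}
P(D|+) = P(+|D)P(D)/P(+) = \frac{94}{15079}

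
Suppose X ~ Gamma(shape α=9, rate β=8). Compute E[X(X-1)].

E[X(X-1)] = E[X² - X] = E[X²] - E[X]
E[X] = \frac{9}{8}
E[X²] = Var(X) + (E[X])² = \frac{9}{64} + (\frac{9}{8})² = \frac{45}{32}
E[X(X-1)] = \frac{45}{32} - \frac{9}{8} = \frac{9}{32}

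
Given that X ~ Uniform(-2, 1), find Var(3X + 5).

For X ~ Uniform(-2, 1):
Var(X) = \frac{3}{4}
Var(3X + 5) = (3)² × Var(X) = 9 × \frac{3}{4} = \frac{27}{4}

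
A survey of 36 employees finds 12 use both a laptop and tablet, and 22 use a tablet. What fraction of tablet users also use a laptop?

P(A ∩ B) = 12/36 = 1/3
P(B) = 22/36 = 11/18
P(A|B) = P(A ∩ B) / P(B) = (1/3) / (11/18) = 6/11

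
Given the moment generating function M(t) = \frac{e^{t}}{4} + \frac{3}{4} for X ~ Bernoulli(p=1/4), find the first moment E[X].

To find E[X], compute M^(1)(0):
M^(1)(t) = \frac{e^{t}}{4}
M^(1)(0) = \frac{1}{4}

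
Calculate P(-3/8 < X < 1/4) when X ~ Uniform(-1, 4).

P(-3/8 < X < 1/4) = ∫_{-3/8}^{1/4} f(x) dx
where f(x) = \frac{1}{5}
= \frac{1}{8}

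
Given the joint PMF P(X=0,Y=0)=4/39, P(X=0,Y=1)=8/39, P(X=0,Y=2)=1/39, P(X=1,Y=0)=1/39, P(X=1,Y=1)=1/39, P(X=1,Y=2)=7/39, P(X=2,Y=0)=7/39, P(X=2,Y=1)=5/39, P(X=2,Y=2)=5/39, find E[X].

First find marginal of X:
P(X=0) = 1/3
P(X=1) = 3/13
P(X=2) = 17/39
E[X] = 0 × 1/3 + 1 × 3/13 + 2 × 17/39 = 43/39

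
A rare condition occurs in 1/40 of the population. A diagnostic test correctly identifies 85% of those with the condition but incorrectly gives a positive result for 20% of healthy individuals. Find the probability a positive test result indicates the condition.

Let D = the rare event, + = positive/flagged.
P(D) = 1/40
P(+|D) = 85/100 = 17/20
P(+|D') = 20/100 = 1/5
P(+) = P(+|D)P(D) + P(+|D')P(D')
     = \frac{17}{20} × \frac{1}{40} + \frac{1}{5} × \frac{39}{40}
     = \frac{173}{800}
P(D|+) = P(+|D)P(D)/P(+) = \frac{17}{173}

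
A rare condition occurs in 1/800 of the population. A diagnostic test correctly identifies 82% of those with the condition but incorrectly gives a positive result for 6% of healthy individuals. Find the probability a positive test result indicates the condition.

Let D = the rare event, + = positive/flagged.
P(D) = 1/800
P(+|D) = 82/100 = 41/50
P(+|D') = 6/100 = 3/50
P(+) = P(+|D)P(D) + P(+|D')P(D')
     = \frac{41}{50} × \frac{1}{800} + \frac{3}{50} × \frac{799}{800}
     = \frac{1219}{20000}
P(D|+) = P(+|D)P(D)/P(+) = \frac{41}{2438}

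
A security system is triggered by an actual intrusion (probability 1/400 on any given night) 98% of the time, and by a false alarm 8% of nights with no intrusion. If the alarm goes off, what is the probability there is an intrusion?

Let D = the rare event, + = positive/flagged.
P(D) = 1/400
P(+|D) = 98/100 = 49/50
P(+|D') = 8/100 = 2/25
P(+) = P(+|D)P(D) + P(+|D')P(D')
     = \frac{49}{50} × \frac{1}{400} + \frac{2}{25} × \frac{399}{400}
     = \frac{329}{4000}
P(D|+) = P(+|D)P(D)/P(+) = \frac{7}{235}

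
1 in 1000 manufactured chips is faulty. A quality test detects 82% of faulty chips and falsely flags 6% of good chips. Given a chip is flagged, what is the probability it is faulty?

Let D = the rare event, + = positive/flagged.
P(D) = 1/1000
P(+|D) = 82/100 = 41/50
P(+|D') = 6/100 = 3/50
P(+) = P(+|D)P(D) + P(+|D')P(D')
     = \frac{41}{50} × \frac{1}{1000} + \frac{3}{50} × \frac{999}{1000}
     = \frac{1519}{25000}
P(D|+) = P(+|D)P(D)/P(+) = \frac{41}{3038}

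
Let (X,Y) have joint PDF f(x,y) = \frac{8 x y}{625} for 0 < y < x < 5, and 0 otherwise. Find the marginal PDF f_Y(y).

f_Y(y) = ∫_y^5 \frac{8 x y}{625} dx = \frac{4 y \left(25 - y^{2}\right)}{625}
for 0 < y < 5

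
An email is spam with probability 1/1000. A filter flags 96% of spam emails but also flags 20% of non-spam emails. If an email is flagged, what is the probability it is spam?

Let D = the rare event, + = positive/flagged.
P(D) = 1/1000
P(+|D) = 96/100 = 24/25
P(+|D') = 20/100 = 1/5
P(+) = P(+|D)P(D) + P(+|D')P(D')
     = \frac{24}{25} × \frac{1}{1000} + \frac{1}{5} × \frac{999}{1000}
     = \frac{5019}{25000}
P(D|+) = P(+|D)P(D)/P(+) = \frac{8}{1673}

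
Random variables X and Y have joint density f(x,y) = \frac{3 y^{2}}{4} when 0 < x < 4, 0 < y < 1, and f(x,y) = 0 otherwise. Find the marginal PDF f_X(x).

f_X(x) = ∫_0^1 f(x,y) dy
= ∫_0^1 \frac{3 y^{2}}{4} dy
= \frac{1}{4} for 0 < x < 4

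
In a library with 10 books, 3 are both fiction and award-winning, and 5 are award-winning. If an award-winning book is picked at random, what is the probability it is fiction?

P(A ∩ B) = 3/10
P(B) = 5/10 = 1/2
P(A|B) = P(A ∩ B) / P(B) = (3/10) / (1/2) = 3/5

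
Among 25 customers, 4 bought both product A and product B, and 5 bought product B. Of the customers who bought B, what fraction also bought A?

P(A ∩ B) = 4/25
P(B) = 5/25 = 1/5
P(A|B) = P(A ∩ B) / P(B) = (4/25) / (1/5) = 4/5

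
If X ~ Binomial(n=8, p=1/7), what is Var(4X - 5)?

For X ~ Binomial(n=8, p=1/7):
Var(X) = \frac{48}{49}
Var(4X - 5) = (4)² × Var(X) = 16 × \frac{48}{49} = \frac{768}{49}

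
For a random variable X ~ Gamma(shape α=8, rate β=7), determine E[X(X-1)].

E[X(X-1)] = E[X² - X] = E[X²] - E[X]
E[X] = \frac{8}{7}
E[X²] = Var(X) + (E[X])² = \frac{8}{49} + (\frac{8}{7})² = \frac{72}{49}
E[X(X-1)] = \frac{72}{49} - \frac{8}{7} = \frac{16}{49}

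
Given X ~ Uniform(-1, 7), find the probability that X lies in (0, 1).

P(0 < X < 1) = ∫_{0}^{1} f(x) dx
where f(x) = \frac{1}{8}
= \frac{1}{8}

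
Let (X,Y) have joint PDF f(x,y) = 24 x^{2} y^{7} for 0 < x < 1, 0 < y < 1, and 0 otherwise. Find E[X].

E[X] = ∫_0^1 ∫_0^1 x × f(x,y) dy dx
= ∫_0^1 ∫_0^1 x × (24 x^{2} y^{7}) dy dx
= \frac{3}{4}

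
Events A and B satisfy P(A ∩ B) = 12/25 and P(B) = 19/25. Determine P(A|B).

P(A|B) = P(A ∩ B) / P(B)
= (12/25) / (19/25)
= 12/19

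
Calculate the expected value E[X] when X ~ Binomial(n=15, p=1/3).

For X ~ Binomial(n=15, p=1/3), the expected value is:
E[X] = 5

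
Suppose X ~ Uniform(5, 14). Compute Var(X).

For X ~ Uniform(5, 14):
Var(X) = \frac{27}{4}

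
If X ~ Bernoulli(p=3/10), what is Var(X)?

For X ~ Bernoulli(p=3/10):
Var(X) = \frac{21}{100}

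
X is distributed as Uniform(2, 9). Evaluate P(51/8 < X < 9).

P(51/8 < X < 9) = ∫_{51/8}^{9} f(x) dx
where f(x) = \frac{1}{7}
= \frac{3}{8}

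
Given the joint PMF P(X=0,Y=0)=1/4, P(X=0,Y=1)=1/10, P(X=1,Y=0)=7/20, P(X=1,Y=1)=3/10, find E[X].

First find marginal of X:
P(X=0) = 7/20
P(X=1) = 13/20
E[X] = 0 × 7/20 + 1 × 13/20 = 13/20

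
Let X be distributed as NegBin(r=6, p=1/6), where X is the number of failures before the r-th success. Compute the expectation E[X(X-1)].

E[X(X-1)] = E[X² - X] = E[X²] - E[X]
E[X] = 30
E[X²] = Var(X) + (E[X])² = 180 + (30)² = 1080
E[X(X-1)] = 1080 - 30 = 1050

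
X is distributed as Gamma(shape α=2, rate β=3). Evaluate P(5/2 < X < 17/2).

P(5/2 < X < 17/2) = ∫_{5/2}^{17/2} f(x) dx
where f(x) = 9 x e^{- 3 x}
= \frac{-53 + 17 e^{18}}{2 e^{\frac{51}{2}}}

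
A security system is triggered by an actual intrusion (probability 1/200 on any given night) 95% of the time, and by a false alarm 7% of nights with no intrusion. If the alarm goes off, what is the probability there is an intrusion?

Let D = the rare event, + = positive/flagged.
P(D) = 1/200
P(+|D) = 95/100 = 19/20
P(+|D') = 7/100
P(+) = P(+|D)P(D) + P(+|D')P(D')
     = \frac{19}{20} × \frac{1}{200} + \frac{7}{100} × \frac{199}{200}
     = \frac{93}{1250}
P(D|+) = P(+|D)P(D)/P(+) = \frac{95}{1488}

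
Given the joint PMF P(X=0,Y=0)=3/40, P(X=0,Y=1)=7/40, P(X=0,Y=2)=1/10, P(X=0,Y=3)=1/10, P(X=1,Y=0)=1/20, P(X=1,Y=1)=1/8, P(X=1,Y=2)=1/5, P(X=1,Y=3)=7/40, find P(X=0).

P(X=0) = P(X=0,Y=0) + P(X=0,Y=1) + P(X=0,Y=2) + P(X=0,Y=3)
= 3/40 + 7/40 + 1/10 + 1/10
= 9/20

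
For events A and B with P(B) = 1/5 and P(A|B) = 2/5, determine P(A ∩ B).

By definition, P(A|B) = P(A ∩ B) / P(B)
So P(A ∩ B) = P(A|B) × P(B)
= 2/5 × 1/5
= 2/25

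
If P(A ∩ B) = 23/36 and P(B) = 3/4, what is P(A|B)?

P(A|B) = P(A ∩ B) / P(B)
= (23/36) / (3/4)
= 23/27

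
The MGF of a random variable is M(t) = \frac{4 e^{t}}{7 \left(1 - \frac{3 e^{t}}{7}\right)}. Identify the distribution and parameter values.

The MGF M(t) = \frac{4 e^{t}}{7 \left(1 - \frac{3 e^{t}}{7}\right)} is the standard form for the Geometric distribution.
Comparing with the known MGF formula identifies: Geometric(p=4/7), X = trial number of first success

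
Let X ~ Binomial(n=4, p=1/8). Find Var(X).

For X ~ Binomial(n=4, p=1/8):
Var(X) = \frac{7}{16}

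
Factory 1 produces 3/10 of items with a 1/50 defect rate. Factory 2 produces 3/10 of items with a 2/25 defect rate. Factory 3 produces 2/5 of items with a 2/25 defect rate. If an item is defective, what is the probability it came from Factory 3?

Using Bayes' theorem:
P(F1) = 3/10, P(D|F1) = 1/50
P(F2) = 3/10, P(D|F2) = 2/25
P(F3) = 2/5, P(D|F3) = 2/25
P(D) = P(D|F1)P(F1) + P(D|F2)P(F2) + P(D|F3)P(F3)
     = \frac{31}{500}
P(F3|D) = P(D|F3)P(F3) / P(D)
= \frac{16}{31}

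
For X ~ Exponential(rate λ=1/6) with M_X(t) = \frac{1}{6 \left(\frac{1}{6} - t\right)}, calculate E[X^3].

To find E[X^3], compute M^(3)(0):
M^(1)(t) = \frac{1}{6 \left(\frac{1}{6} - t\right)^{2}}
M^(2)(t) = \frac{1}{3 \left(\frac{1}{6} - t\right)^{3}}
M^(3)(t) = \frac{1}{\left(\frac{1}{6} - t\right)^{4}}
M^(3)(0) = 1296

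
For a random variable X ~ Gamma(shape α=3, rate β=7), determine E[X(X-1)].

E[X(X-1)] = E[X² - X] = E[X²] - E[X]
E[X] = \frac{3}{7}
E[X²] = Var(X) + (E[X])² = \frac{3}{49} + (\frac{3}{7})² = \frac{12}{49}
E[X(X-1)] = \frac{12}{49} - \frac{3}{7} = - \frac{9}{49}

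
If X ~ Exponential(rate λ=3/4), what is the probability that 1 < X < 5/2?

P(1 < X < 5/2) = ∫_{1}^{5/2} f(x) dx
where f(x) = \frac{3 e^{- \frac{3 x}{4}}}{4}
= - \frac{1}{e^{\frac{15}{8}}} + e^{- \frac{3}{4}}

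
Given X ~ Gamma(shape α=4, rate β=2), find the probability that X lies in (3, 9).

P(3 < X < 9) = ∫_{3}^{9} f(x) dx
where f(x) = \frac{8 x^{3} e^{- 2 x}}{3}
= \frac{-1153 + 61 e^{12}}{e^{18}}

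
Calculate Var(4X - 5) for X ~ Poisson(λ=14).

For X ~ Poisson(λ=14):
Var(X) = 14
Var(4X - 5) = (4)² × Var(X) = 16 × 14 = 224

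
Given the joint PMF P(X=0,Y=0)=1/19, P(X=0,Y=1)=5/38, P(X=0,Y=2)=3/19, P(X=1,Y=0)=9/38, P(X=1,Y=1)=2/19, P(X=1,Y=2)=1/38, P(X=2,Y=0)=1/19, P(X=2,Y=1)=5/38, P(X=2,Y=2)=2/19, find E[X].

First find marginal of X:
P(X=0) = 13/38
P(X=1) = 7/19
P(X=2) = 11/38
E[X] = 0 × 13/38 + 1 × 7/19 + 2 × 11/38 = 18/19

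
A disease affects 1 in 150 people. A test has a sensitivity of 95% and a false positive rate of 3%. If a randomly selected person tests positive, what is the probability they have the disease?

Let D = the rare event, + = positive/flagged.
P(D) = 1/150
P(+|D) = 95/100 = 19/20
P(+|D') = 3/100
P(+) = P(+|D)P(D) + P(+|D')P(D')
     = \frac{19}{20} × \frac{1}{150} + \frac{3}{100} × \frac{149}{150}
     = \frac{271}{7500}
P(D|+) = P(+|D)P(D)/P(+) = \frac{95}{542}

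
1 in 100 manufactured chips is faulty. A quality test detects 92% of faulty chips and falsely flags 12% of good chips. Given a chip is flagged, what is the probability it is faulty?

Let D = the rare event, + = positive/flagged.
P(D) = 1/100
P(+|D) = 92/100 = 23/25
P(+|D') = 12/100 = 3/25
P(+) = P(+|D)P(D) + P(+|D')P(D')
     = \frac{23}{25} × \frac{1}{100} + \frac{3}{25} × \frac{99}{100}
     = \frac{16}{125}
P(D|+) = P(+|D)P(D)/P(+) = \frac{23}{320}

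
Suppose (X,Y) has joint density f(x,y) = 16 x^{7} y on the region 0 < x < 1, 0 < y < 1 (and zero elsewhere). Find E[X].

E[X] = ∫_0^1 ∫_0^1 x × f(x,y) dy dx
= ∫_0^1 ∫_0^1 x × (16 x^{7} y) dy dx
= \frac{8}{9}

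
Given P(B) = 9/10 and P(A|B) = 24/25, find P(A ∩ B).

By definition, P(A|B) = P(A ∩ B) / P(B)
So P(A ∩ B) = P(A|B) × P(B)
= 24/25 × 9/10
= 108/125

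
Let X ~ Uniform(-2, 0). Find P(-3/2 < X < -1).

P(-3/2 < X < -1) = ∫_{-3/2}^{-1} f(x) dx
where f(x) = \frac{1}{2}
= \frac{1}{4}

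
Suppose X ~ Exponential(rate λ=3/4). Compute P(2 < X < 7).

P(2 < X < 7) = ∫_{2}^{7} f(x) dx
where f(x) = \frac{3 e^{- \frac{3 x}{4}}}{4}
= - \frac{1}{e^{\frac{21}{4}}} + e^{- \frac{3}{2}}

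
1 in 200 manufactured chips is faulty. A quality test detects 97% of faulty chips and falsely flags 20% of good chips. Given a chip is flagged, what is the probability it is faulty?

Let D = the rare event, + = positive/flagged.
P(D) = 1/200
P(+|D) = 97/100
P(+|D') = 20/100 = 1/5
P(+) = P(+|D)P(D) + P(+|D')P(D')
     = \frac{97}{100} × \frac{1}{200} + \frac{1}{5} × \frac{199}{200}
     = \frac{4077}{20000}
P(D|+) = P(+|D)P(D)/P(+) = \frac{97}{4077}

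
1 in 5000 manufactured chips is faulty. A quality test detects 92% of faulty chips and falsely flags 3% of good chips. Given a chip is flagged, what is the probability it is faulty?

Let D = the rare event, + = positive/flagged.
P(D) = 1/5000
P(+|D) = 92/100 = 23/25
P(+|D') = 3/100
P(+) = P(+|D)P(D) + P(+|D')P(D')
     = \frac{23}{25} × \frac{1}{5000} + \frac{3}{100} × \frac{4999}{5000}
     = \frac{15089}{500000}
P(D|+) = P(+|D)P(D)/P(+) = \frac{92}{15089}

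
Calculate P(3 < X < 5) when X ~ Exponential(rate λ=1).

P(3 < X < 5) = ∫_{3}^{5} f(x) dx
where f(x) = e^{- x}
= - \frac{1 - e^{2}}{e^{5}}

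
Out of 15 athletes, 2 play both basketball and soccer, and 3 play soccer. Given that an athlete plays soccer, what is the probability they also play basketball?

P(A ∩ B) = 2/15
P(B) = 3/15 = 1/5
P(A|B) = P(A ∩ B) / P(B) = (2/15) / (1/5) = 2/3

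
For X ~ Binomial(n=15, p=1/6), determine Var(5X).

For X ~ Binomial(n=15, p=1/6):
Var(X) = \frac{25}{12}
Var(5X) = (5)² × Var(X) = 25 × \frac{25}{12} = \frac{625}{12}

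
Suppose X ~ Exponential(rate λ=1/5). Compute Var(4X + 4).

For X ~ Exponential(rate λ=1/5):
Var(X) = 25
Var(4X + 4) = (4)² × Var(X) = 16 × 25 = 400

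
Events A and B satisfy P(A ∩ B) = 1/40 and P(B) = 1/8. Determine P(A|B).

P(A|B) = P(A ∩ B) / P(B)
= (1/40) / (1/8)
= 1/5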